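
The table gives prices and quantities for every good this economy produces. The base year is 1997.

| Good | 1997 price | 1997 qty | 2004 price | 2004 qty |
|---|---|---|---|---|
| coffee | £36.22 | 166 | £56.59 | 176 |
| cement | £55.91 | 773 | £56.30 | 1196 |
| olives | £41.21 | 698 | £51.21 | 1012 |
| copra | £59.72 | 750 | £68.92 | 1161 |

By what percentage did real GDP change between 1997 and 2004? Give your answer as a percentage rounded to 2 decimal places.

Real GDP 1997 = Nominal GDP 1997 = 36.22·166 + 55.91·773 + 41.21·698 + 59.72·750 = 122785.53.
Real GDP 2004 (at 1997 prices) = 36.22·176 + 55.91·1196 + 41.21·1012 + 59.72·1161 = 184282.52.
Real growth = 184282.52/122785.53 − 1 = 0.5008.

50.08%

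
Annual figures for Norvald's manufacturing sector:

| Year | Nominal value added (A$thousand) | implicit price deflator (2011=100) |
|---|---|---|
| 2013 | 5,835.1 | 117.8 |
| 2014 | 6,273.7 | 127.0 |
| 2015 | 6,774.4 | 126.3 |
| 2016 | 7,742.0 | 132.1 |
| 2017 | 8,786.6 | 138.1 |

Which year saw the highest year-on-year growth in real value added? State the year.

2014: real = 6273.7/1.270 = 4939.92; growth vs 2013 (4953.40) = -0.27%.
2015: real = 6774.4/1.263 = 5363.74; growth vs 2014 (4939.92) = 8.58%.
2016: real = 7742.0/1.321 = 5860.71; growth vs 2015 (5363.74) = 9.27%.
2017: real = 8786.6/1.381 = 6362.49; growth vs 2016 (5860.71) = 8.56%.

2016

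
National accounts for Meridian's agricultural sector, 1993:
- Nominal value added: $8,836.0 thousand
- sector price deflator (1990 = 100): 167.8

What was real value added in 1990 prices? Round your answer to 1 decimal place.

$5,265.8 thousand

Real value added = Nominal / (sector price deflator/100) = 8836.0 / 1.678 = 5265.79.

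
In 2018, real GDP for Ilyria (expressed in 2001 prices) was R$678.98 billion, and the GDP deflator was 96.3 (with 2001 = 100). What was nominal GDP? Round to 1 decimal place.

Nominal GDP = Real × (GDP deflator/100) = 678.98 × 0.963 = 653.86.

R$653.9 billion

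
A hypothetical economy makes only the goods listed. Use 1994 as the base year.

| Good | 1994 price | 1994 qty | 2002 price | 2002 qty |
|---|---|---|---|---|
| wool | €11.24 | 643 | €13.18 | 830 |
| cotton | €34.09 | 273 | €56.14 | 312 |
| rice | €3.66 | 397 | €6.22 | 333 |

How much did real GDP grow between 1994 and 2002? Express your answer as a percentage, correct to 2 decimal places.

Real GDP 1994 = Nominal GDP 1994 = 11.24·643 + 34.09·273 + 3.66·397 = 17986.91.
Real GDP 2002 (at 1994 prices) = 11.24·830 + 34.09·312 + 3.66·333 = 21184.06.
Real growth = 21184.06/17986.91 − 1 = 0.1777.

17.77%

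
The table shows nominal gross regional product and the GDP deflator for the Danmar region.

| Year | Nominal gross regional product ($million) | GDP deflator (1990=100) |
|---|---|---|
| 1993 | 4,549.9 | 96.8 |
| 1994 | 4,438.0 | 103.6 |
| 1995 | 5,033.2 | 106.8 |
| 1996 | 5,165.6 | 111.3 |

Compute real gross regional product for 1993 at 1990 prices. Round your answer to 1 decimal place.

$4,700.3 million

Real gross regional product 1993 = 4549.9 / 0.968 = 4700.31.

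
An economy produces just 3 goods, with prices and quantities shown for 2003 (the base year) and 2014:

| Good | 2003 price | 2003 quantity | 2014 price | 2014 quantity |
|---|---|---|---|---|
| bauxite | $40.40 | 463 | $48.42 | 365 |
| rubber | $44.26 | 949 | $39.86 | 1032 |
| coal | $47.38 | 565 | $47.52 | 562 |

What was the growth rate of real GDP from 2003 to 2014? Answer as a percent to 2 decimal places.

Real GDP 2003 = Nominal GDP 2003 = 40.40·463 + 44.26·949 + 47.38·565 = 87477.64.
Real GDP 2014 (at 2003 prices) = 40.40·365 + 44.26·1032 + 47.38·562 = 87049.88.
Real growth = 87049.88/87477.64 − 1 = -0.0049.

-0.49%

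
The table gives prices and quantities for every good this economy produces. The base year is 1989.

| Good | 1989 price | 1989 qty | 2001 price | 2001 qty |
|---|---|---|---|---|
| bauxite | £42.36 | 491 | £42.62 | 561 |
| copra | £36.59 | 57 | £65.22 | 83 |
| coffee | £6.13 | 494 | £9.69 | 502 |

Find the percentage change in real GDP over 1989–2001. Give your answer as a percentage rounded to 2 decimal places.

15.30%

Real GDP 1989 = Nominal GDP 1989 = 42.36·491 + 36.59·57 + 6.13·494 = 25912.61.
Real GDP 2001 (at 1989 prices) = 42.36·561 + 36.59·83 + 6.13·502 = 29878.19.
Real growth = 29878.19/25912.61 − 1 = 0.1530.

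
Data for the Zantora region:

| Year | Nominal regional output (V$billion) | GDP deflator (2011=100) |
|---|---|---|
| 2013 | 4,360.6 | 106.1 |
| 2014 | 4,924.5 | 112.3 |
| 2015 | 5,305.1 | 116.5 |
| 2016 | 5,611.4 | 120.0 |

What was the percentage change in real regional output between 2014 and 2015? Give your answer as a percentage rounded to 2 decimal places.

3.84%

Real regional output 2014 = 4924.5/1.123 = 4385.13.
Real regional output 2015 = 5305.1/1.165 = 4553.73.
Change = 4553.73/4385.13 − 1 = 0.0384.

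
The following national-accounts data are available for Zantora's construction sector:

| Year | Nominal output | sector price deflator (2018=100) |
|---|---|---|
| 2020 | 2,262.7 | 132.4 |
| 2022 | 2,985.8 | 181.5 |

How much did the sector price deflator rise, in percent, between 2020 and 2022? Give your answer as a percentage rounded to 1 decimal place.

37.1%

Price-level change = 181.5 / 132.4 − 1 = 0.3708.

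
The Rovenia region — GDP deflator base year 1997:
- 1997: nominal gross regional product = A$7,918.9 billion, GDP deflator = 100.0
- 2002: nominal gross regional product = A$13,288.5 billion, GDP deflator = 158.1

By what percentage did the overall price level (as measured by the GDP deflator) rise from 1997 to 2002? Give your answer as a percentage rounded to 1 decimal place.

Price-level change = 158.1 / 100.0 − 1 = 0.5810.

58.1%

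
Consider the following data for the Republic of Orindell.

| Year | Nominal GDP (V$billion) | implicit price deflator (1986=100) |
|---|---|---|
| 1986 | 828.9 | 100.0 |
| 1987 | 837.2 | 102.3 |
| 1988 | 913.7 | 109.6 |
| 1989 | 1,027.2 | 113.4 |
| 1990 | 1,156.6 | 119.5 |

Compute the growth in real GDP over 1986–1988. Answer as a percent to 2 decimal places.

Real GDP 1986 = 828.9/1.000 = 828.90.
Real GDP 1988 = 913.7/1.096 = 833.67.
Change = 833.67/828.90 − 1 = 0.0058.

0.58%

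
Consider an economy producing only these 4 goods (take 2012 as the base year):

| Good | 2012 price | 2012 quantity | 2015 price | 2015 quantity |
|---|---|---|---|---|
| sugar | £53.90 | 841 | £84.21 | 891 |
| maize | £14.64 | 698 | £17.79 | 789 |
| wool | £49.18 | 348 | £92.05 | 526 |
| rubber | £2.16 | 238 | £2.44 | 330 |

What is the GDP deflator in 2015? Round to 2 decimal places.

Nominal GDP 2015 = 84.21·891 + 17.79·789 + 92.05·526 + 2.44·330 = 138290.92.
Real GDP 2015 (at 2012 prices) = 53.90·891 + 14.64·789 + 49.18·526 + 2.16·330 = 86157.34.
Deflator = Nominal/Real × 100 = 138290.92/86157.34 × 100 = 160.510.

160.51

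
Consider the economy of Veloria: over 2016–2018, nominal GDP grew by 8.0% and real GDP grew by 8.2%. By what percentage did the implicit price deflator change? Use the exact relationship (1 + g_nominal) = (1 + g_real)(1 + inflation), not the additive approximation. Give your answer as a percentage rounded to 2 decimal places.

-0.18%

(1 + g_nom) = (1 + g_real)(1 + π), so π = 1.0800 / 1.0820 − 1 = -0.00185.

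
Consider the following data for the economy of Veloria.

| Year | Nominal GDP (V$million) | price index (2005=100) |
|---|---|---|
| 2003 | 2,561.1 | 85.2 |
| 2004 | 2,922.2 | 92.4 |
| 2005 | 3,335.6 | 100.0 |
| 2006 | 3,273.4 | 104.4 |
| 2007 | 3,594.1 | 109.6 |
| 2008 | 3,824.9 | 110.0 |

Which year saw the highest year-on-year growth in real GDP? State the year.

2008

2004: real = 2922.2/0.924 = 3162.55; growth vs 2003 (3005.99) = 5.21%.
2005: real = 3335.6/1.000 = 3335.60; growth vs 2004 (3162.55) = 5.47%.
2006: real = 3273.4/1.044 = 3135.44; growth vs 2005 (3335.60) = -6.00%.
2007: real = 3594.1/1.096 = 3279.29; growth vs 2006 (3135.44) = 4.59%.
2008: real = 3824.9/1.100 = 3477.18; growth vs 2007 (3279.29) = 6.03%.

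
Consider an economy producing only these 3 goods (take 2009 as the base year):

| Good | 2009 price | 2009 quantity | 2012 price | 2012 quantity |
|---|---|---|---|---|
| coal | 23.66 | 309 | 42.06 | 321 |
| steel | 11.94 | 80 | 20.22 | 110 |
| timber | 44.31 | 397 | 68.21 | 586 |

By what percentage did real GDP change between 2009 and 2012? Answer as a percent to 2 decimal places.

Real GDP 2009 = Nominal GDP 2009 = 23.66·309 + 11.94·80 + 44.31·397 = 25857.21.
Real GDP 2012 (at 2009 prices) = 23.66·321 + 11.94·110 + 44.31·586 = 34873.92.
Real growth = 34873.92/25857.21 − 1 = 0.3487.

34.87%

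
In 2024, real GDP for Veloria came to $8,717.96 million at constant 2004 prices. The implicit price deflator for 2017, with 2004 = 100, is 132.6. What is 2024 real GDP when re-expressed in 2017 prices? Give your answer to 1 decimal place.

Real GDP in 2017 prices = Real GDP in 2004 prices × (P_2017/P_2004) = 8717.96 × 1.326 = 11560.01.

$11,560.0 million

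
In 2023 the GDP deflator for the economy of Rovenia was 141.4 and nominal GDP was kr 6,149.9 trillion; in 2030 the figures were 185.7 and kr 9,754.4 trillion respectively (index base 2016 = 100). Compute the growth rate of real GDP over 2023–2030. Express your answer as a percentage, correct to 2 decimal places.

20.77%

Deflate each year: 2023 → 6149.9/1.414 = 4349.29; 2030 → 9754.4/1.857 = 5252.77.
So real GDP changed by 5252.77/4349.29 − 1 = 0.2077, i.e. 20.77%.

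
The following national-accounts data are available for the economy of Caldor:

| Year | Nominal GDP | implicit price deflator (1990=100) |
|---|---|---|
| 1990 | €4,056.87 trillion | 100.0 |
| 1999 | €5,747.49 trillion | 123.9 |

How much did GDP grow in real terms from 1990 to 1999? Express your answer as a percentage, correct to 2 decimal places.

14.34%

Deflate each year: 1990 → 4056.87/1.000 = 4056.87; 1999 → 5747.49/1.239 = 4638.81.
So real GDP changed by 4638.81/4056.87 − 1 = 0.1434, i.e. 14.34%.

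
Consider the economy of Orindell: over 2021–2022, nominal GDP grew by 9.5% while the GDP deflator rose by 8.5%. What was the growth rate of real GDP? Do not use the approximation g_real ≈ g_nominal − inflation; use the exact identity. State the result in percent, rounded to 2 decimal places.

0.92%

(1 + g_nom) = (1 + g_real)(1 + π), so g_real = 1.0950 / 1.0850 − 1 = 0.00922.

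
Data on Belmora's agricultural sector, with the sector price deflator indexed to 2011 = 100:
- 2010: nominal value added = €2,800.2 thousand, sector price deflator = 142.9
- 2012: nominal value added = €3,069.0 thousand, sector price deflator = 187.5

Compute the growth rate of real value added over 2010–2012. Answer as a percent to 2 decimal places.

Deflate each year: 2010 → 2800.2/1.429 = 1959.55; 2012 → 3069.0/1.875 = 1636.80.
So real value added changed by 1636.80/1959.55 − 1 = -0.1647, i.e. -16.47%.

-16.47%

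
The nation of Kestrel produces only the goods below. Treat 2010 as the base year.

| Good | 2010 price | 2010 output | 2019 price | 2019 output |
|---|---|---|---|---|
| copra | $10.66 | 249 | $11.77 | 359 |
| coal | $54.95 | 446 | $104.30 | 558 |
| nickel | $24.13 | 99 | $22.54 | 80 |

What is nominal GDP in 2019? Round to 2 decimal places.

$64228.03

Nominal GDP 2019 = Σ (p_2019 × q_2019) = 11.77·359 + 104.30·558 + 22.54·80 = 64228.03.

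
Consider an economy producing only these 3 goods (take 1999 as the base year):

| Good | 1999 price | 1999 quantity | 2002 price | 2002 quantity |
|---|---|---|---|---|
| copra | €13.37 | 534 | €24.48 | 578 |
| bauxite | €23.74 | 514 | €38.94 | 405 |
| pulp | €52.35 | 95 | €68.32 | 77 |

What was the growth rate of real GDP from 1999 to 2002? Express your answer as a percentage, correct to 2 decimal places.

Real GDP 1999 = Nominal GDP 1999 = 13.37·534 + 23.74·514 + 52.35·95 = 24315.19.
Real GDP 2002 (at 1999 prices) = 13.37·578 + 23.74·405 + 52.35·77 = 21373.51.
Real growth = 21373.51/24315.19 − 1 = -0.1210.

-12.10%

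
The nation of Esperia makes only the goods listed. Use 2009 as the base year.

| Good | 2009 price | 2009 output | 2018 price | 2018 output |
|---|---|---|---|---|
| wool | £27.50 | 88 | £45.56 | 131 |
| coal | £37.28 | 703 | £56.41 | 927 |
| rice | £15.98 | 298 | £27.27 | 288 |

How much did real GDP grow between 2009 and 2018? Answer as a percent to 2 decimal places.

Real GDP 2009 = Nominal GDP 2009 = 27.50·88 + 37.28·703 + 15.98·298 = 33389.88.
Real GDP 2018 (at 2009 prices) = 27.50·131 + 37.28·927 + 15.98·288 = 42763.30.
Real growth = 42763.30/33389.88 − 1 = 0.2807.

28.07%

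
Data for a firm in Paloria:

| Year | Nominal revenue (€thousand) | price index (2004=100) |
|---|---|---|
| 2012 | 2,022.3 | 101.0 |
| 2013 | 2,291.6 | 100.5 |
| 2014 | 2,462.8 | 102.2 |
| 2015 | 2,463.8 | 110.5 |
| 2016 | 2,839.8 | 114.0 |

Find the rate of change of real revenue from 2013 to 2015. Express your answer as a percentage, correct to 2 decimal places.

Real revenue 2013 = 2291.6/1.005 = 2280.20.
Real revenue 2015 = 2463.8/1.105 = 2229.68.
Change = 2229.68/2280.20 − 1 = -0.0222.

-2.22%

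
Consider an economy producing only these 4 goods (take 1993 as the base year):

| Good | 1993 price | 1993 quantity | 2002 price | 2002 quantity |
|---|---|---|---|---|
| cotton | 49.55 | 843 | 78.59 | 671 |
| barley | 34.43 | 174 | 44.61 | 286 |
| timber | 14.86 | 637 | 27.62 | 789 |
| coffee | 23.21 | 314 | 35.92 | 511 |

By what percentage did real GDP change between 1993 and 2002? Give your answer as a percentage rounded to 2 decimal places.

3.36%

Real GDP 1993 = Nominal GDP 1993 = 49.55·843 + 34.43·174 + 14.86·637 + 23.21·314 = 64515.23.
Real GDP 2002 (at 1993 prices) = 49.55·671 + 34.43·286 + 14.86·789 + 23.21·511 = 66679.88.
Real growth = 66679.88/64515.23 − 1 = 0.0336.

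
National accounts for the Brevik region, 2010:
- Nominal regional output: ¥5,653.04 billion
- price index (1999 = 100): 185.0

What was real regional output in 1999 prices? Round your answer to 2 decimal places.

Real regional output = Nominal / (price index/100) = 5653.04 / 1.850 = 3055.70.

¥3,055.70 billion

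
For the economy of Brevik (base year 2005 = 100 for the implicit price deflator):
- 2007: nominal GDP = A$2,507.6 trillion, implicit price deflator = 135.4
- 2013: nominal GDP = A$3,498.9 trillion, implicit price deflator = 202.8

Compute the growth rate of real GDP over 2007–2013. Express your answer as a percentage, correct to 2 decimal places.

-6.84%

Deflate each year: 2007 → 2507.6/1.354 = 1851.99; 2013 → 3498.9/2.028 = 1725.30.
So real GDP changed by 1725.30/1851.99 − 1 = -0.0684, i.e. -6.84%.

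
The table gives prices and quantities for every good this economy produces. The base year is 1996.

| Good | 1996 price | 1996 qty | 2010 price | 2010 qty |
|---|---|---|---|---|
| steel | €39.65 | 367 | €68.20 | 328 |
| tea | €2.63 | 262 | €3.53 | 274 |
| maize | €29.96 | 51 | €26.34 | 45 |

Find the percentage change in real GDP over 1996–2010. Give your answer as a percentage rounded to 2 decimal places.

Real GDP 1996 = Nominal GDP 1996 = 39.65·367 + 2.63·262 + 29.96·51 = 16768.57.
Real GDP 2010 (at 1996 prices) = 39.65·328 + 2.63·274 + 29.96·45 = 15074.02.
Real growth = 15074.02/16768.57 − 1 = -0.1011.

-10.11%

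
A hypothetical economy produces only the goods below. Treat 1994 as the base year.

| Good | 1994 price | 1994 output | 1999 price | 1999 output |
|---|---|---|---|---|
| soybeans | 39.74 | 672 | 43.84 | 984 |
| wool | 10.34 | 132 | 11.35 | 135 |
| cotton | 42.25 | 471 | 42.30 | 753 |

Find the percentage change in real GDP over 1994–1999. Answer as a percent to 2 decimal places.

Real GDP 1994 = Nominal GDP 1994 = 39.74·672 + 10.34·132 + 42.25·471 = 47969.91.
Real GDP 1999 (at 1994 prices) = 39.74·984 + 10.34·135 + 42.25·753 = 72314.31.
Real growth = 72314.31/47969.91 − 1 = 0.5075.

50.75%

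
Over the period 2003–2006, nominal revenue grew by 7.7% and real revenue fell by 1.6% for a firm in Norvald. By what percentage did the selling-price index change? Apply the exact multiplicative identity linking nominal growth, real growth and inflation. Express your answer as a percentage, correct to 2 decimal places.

9.45%

(1 + g_nom) = (1 + g_real)(1 + π), so π = 1.0770 / 0.9840 − 1 = 0.09451.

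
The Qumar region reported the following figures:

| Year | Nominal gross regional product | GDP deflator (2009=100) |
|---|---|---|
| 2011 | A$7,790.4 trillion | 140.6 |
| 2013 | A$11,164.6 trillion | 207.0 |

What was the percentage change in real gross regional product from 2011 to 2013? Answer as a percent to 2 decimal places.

Real gross regional product 2011 = 7790.4 / 1.406 = 5540.83.
Real gross regional product 2013 = 11164.6 / 2.070 = 5393.53.
Real growth = 5393.53 / 5540.83 − 1 = -0.0266.

-2.66%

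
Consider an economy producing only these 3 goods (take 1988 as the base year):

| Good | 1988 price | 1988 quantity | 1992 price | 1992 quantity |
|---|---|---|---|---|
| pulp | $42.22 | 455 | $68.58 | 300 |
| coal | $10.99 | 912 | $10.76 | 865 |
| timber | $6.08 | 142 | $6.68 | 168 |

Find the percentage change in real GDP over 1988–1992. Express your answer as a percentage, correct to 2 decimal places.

-22.93%

Real GDP 1988 = Nominal GDP 1988 = 42.22·455 + 10.99·912 + 6.08·142 = 30096.34.
Real GDP 1992 (at 1988 prices) = 42.22·300 + 10.99·865 + 6.08·168 = 23193.79.
Real growth = 23193.79/30096.34 − 1 = -0.2293.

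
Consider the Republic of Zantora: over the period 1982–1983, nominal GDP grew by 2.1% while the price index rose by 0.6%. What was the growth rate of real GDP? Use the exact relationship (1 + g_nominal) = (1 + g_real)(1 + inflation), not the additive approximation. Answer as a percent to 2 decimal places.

(1 + g_nom) = (1 + g_real)(1 + π), so g_real = 1.0210 / 1.0060 − 1 = 0.01491.

1.49%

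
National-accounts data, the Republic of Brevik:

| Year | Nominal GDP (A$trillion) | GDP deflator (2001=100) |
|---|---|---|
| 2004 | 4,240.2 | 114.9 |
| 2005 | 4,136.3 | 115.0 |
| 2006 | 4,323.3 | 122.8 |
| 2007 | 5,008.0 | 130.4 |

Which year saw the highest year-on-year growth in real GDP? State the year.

2007

2005: real = 4136.3/1.150 = 3596.78; growth vs 2004 (3690.34) = -2.54%.
2006: real = 4323.3/1.228 = 3520.60; growth vs 2005 (3596.78) = -2.12%.
2007: real = 5008.0/1.304 = 3840.49; growth vs 2006 (3520.60) = 9.09%.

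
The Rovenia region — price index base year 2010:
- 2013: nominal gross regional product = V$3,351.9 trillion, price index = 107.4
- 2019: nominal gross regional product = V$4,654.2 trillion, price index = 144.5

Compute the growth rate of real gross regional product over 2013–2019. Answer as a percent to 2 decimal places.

Real gross regional product 2013 = 3351.9 / 1.074 = 3120.95.
Real gross regional product 2019 = 4654.2 / 1.445 = 3220.90.
Real growth = 3220.90 / 3120.95 − 1 = 0.0320.

3.20%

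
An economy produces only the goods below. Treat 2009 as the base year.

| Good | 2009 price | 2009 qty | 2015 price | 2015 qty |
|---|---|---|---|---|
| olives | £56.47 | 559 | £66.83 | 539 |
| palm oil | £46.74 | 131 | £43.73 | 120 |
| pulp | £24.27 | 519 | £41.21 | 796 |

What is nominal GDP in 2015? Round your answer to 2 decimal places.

Nominal GDP 2015 = Σ (p_2015 × q_2015) = 66.83·539 + 43.73·120 + 41.21·796 = 74072.13.

£74072.13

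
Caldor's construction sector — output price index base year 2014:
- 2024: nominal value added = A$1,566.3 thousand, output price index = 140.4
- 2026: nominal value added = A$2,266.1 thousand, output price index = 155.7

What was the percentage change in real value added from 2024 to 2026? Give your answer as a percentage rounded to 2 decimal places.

30.46%

Deflate each year: 2024 → 1566.3/1.404 = 1115.60; 2026 → 2266.1/1.557 = 1455.43.
So real value added changed by 1455.43/1115.60 − 1 = 0.3046, i.e. 30.46%.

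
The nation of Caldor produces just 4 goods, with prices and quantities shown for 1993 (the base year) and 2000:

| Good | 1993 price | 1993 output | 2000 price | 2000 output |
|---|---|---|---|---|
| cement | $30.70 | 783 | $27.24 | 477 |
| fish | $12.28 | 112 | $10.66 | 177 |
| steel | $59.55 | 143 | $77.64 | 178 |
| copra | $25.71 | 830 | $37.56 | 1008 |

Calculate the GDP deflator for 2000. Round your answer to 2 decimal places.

124.80

Nominal GDP 2000 = 27.24·477 + 10.66·177 + 77.64·178 + 37.56·1008 = 66560.70.
Real GDP 2000 (at 1993 prices) = 30.70·477 + 12.28·177 + 59.55·178 + 25.71·1008 = 53333.04.
Deflator = Nominal/Real × 100 = 66560.70/53333.04 × 100 = 124.802.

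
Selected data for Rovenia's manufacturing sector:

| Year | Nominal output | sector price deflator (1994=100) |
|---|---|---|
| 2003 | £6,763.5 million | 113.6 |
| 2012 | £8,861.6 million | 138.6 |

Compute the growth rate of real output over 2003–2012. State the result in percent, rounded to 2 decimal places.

7.39%

Deflate each year: 2003 → 6763.5/1.136 = 5953.79; 2012 → 8861.6/1.386 = 6393.65.
So real output changed by 6393.65/5953.79 − 1 = 0.0739, i.e. 7.39%.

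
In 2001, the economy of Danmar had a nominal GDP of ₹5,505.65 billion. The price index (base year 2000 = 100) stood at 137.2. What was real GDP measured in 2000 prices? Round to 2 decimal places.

₹4,012.86 billion

Real GDP = Nominal / (price index/100) = 5505.65 / 1.372 = 4012.86.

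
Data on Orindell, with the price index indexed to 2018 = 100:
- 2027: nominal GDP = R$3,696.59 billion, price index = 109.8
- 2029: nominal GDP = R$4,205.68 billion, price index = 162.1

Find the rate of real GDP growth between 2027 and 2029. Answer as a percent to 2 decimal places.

Deflate each year: 2027 → 3696.59/1.098 = 3366.66; 2029 → 4205.68/1.621 = 2594.50.
So real GDP changed by 2594.50/3366.66 − 1 = -0.2294, i.e. -22.94%.

-22.94%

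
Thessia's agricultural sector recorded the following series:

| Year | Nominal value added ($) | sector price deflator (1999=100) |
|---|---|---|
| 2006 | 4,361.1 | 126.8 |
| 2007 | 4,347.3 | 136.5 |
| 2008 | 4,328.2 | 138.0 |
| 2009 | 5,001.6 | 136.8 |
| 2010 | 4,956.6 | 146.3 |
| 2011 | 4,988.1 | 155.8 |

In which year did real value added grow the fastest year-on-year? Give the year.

2009

2007: real = 4347.3/1.365 = 3184.84; growth vs 2006 (3439.35) = -7.40%.
2008: real = 4328.2/1.380 = 3136.38; growth vs 2007 (3184.84) = -1.52%.
2009: real = 5001.6/1.368 = 3656.14; growth vs 2008 (3136.38) = 16.57%.
2010: real = 4956.6/1.463 = 3387.97; growth vs 2009 (3656.14) = -7.33%.
2011: real = 4988.1/1.558 = 3201.60; growth vs 2010 (3387.97) = -5.50%.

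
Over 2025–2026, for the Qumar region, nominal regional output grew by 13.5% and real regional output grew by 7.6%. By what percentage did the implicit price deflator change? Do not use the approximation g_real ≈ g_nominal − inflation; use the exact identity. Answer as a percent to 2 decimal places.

(1 + g_nom) = (1 + g_real)(1 + π), so π = 1.1350 / 1.0760 − 1 = 0.05483.

5.48%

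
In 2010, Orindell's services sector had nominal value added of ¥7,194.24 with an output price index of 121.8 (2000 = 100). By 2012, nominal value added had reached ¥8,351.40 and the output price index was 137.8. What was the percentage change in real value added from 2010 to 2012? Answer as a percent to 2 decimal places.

Deflate each year: 2010 → 7194.24/1.218 = 5906.60; 2012 → 8351.40/1.378 = 6060.52.
So real value added changed by 6060.52/5906.60 − 1 = 0.0261, i.e. 2.61%.

2.61%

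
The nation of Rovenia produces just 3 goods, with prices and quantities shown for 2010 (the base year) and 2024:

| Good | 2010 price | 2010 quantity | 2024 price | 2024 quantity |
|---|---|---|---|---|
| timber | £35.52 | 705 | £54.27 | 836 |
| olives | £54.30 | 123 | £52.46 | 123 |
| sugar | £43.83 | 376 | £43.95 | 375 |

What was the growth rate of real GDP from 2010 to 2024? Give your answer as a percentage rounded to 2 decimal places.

9.56%

Real GDP 2010 = Nominal GDP 2010 = 35.52·705 + 54.30·123 + 43.83·376 = 48200.58.
Real GDP 2024 (at 2010 prices) = 35.52·836 + 54.30·123 + 43.83·375 = 52809.87.
Real growth = 52809.87/48200.58 − 1 = 0.0956.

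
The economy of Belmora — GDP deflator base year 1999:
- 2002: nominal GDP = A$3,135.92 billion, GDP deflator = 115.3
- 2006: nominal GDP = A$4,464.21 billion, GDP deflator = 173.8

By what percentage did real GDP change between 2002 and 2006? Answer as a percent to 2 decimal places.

-5.56%

Real GDP 2002 = 3135.92 / 1.153 = 2719.79.
Real GDP 2006 = 4464.21 / 1.738 = 2568.59.
Real growth = 2568.59 / 2719.79 − 1 = -0.0556.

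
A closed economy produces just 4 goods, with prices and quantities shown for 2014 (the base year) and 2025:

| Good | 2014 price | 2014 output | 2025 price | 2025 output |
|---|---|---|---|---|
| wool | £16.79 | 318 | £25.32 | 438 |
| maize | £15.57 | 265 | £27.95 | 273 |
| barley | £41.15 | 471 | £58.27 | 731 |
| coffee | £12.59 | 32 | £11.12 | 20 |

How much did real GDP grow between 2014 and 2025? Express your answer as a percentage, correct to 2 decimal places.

43.38%

Real GDP 2014 = Nominal GDP 2014 = 16.79·318 + 15.57·265 + 41.15·471 + 12.59·32 = 29249.80.
Real GDP 2025 (at 2014 prices) = 16.79·438 + 15.57·273 + 41.15·731 + 12.59·20 = 41937.08.
Real growth = 41937.08/29249.80 − 1 = 0.4338.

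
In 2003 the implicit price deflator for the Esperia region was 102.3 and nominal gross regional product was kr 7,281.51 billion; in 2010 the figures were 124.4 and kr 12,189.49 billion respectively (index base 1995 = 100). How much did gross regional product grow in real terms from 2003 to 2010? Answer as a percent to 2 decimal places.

Real gross regional product 2003 = 7281.51 / 1.023 = 7117.80.
Real gross regional product 2010 = 12189.49 / 1.244 = 9798.63.
Real growth = 9798.63 / 7117.80 − 1 = 0.3766.

37.66%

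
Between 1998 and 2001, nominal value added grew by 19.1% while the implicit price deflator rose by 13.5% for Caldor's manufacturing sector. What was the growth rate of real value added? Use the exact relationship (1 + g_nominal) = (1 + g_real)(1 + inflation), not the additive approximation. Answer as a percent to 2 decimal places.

4.93%

(1 + g_nom) = (1 + g_real)(1 + π), so g_real = 1.1910 / 1.1350 − 1 = 0.04934.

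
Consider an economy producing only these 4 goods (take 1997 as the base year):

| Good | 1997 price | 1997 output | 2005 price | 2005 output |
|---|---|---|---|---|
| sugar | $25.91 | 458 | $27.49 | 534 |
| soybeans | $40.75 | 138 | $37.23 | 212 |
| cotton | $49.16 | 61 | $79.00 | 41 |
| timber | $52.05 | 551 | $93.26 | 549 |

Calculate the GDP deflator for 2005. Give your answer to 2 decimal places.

Nominal GDP 2005 = 27.49·534 + 37.23·212 + 79.00·41 + 93.26·549 = 77011.16.
Real GDP 2005 (at 1997 prices) = 25.91·534 + 40.75·212 + 49.16·41 + 52.05·549 = 53065.95.
Deflator = Nominal/Real × 100 = 77011.16/53065.95 × 100 = 145.123.

145.12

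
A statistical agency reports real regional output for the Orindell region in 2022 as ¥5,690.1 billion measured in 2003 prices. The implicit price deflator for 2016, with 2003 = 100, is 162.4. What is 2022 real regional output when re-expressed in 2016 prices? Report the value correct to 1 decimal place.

Real regional output in 2016 prices = Real regional output in 2003 prices × (P_2016/P_2003) = 5690.1 × 1.624 = 9240.72.

¥9,240.7 billion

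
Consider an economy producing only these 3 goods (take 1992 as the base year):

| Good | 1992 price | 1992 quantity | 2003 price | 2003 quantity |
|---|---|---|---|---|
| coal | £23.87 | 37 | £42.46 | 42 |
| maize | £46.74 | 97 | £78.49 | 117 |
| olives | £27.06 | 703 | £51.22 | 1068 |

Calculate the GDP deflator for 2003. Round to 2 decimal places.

Nominal GDP 2003 = 42.46·42 + 78.49·117 + 51.22·1068 = 65669.61.
Real GDP 2003 (at 1992 prices) = 23.87·42 + 46.74·117 + 27.06·1068 = 35371.20.
Deflator = Nominal/Real × 100 = 65669.61/35371.20 × 100 = 185.658.

185.66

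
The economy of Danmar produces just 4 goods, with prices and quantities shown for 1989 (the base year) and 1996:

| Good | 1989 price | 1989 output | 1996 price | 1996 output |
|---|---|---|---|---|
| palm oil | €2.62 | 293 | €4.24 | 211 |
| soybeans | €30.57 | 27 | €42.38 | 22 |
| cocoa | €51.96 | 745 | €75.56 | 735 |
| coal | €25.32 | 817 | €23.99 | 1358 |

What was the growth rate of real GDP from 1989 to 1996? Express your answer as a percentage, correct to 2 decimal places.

Real GDP 1989 = Nominal GDP 1989 = 2.62·293 + 30.57·27 + 51.96·745 + 25.32·817 = 60989.69.
Real GDP 1996 (at 1989 prices) = 2.62·211 + 30.57·22 + 51.96·735 + 25.32·1358 = 73800.52.
Real growth = 73800.52/60989.69 − 1 = 0.2100.

21.00%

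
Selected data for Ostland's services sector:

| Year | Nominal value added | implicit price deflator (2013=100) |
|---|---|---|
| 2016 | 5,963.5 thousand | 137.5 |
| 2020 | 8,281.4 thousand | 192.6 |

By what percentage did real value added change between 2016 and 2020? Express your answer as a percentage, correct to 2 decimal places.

-0.86%

Deflate each year: 2016 → 5963.5/1.375 = 4337.09; 2020 → 8281.4/1.926 = 4299.79.
So real value added changed by 4299.79/4337.09 − 1 = -0.0086, i.e. -0.86%.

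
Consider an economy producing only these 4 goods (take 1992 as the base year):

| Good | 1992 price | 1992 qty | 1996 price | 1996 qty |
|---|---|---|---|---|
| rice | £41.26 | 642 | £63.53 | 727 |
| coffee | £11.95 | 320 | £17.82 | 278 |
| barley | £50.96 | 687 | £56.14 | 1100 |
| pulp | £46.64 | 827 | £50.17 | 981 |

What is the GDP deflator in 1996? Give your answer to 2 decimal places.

119.97

Nominal GDP 1996 = 63.53·727 + 17.82·278 + 56.14·1100 + 50.17·981 = 162111.04.
Real GDP 1996 (at 1992 prices) = 41.26·727 + 11.95·278 + 50.96·1100 + 46.64·981 = 135127.96.
Deflator = Nominal/Real × 100 = 162111.04/135127.96 × 100 = 119.969.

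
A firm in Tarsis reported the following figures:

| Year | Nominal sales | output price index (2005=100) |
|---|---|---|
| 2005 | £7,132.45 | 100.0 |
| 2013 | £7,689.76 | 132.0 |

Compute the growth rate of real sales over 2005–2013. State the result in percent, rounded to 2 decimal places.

Real sales 2005 = 7132.45 / 1.000 = 7132.45.
Real sales 2013 = 7689.76 / 1.320 = 5825.58.
Real growth = 5825.58 / 7132.45 − 1 = -0.1832.

-18.32%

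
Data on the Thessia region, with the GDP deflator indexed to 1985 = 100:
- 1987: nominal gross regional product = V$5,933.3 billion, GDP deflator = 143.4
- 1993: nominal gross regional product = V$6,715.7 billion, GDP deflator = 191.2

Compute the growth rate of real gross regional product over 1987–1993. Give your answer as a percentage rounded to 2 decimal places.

Real gross regional product 1987 = 5933.3 / 1.434 = 4137.59.
Real gross regional product 1993 = 6715.7 / 1.912 = 3512.40.
Real growth = 3512.40 / 4137.59 − 1 = -0.1511.

-15.11%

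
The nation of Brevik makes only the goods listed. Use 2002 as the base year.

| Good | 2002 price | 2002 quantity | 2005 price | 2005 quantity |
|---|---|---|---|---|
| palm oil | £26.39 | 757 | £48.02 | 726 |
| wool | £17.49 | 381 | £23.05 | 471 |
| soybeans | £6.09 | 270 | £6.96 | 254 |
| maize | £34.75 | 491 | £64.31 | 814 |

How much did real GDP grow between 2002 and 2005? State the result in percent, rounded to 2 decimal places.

26.20%

Real GDP 2002 = Nominal GDP 2002 = 26.39·757 + 17.49·381 + 6.09·270 + 34.75·491 = 45347.47.
Real GDP 2005 (at 2002 prices) = 26.39·726 + 17.49·471 + 6.09·254 + 34.75·814 = 57230.29.
Real growth = 57230.29/45347.47 − 1 = 0.2620.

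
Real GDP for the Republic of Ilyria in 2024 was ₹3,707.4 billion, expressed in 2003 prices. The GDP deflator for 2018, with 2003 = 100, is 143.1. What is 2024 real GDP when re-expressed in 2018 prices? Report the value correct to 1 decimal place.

Real GDP in 2018 prices = Real GDP in 2003 prices × (P_2018/P_2003) = 3707.4 × 1.431 = 5305.29.

₹5,305.3 billion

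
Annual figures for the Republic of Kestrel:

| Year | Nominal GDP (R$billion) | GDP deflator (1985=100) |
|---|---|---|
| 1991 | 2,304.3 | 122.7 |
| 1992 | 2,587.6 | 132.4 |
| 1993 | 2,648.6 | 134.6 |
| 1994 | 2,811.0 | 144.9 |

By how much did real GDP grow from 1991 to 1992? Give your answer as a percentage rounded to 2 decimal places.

4.07%

Real GDP 1991 = 2304.3/1.227 = 1878.00.
Real GDP 1992 = 2587.6/1.324 = 1954.38.
Change = 1954.38/1878.00 − 1 = 0.0407.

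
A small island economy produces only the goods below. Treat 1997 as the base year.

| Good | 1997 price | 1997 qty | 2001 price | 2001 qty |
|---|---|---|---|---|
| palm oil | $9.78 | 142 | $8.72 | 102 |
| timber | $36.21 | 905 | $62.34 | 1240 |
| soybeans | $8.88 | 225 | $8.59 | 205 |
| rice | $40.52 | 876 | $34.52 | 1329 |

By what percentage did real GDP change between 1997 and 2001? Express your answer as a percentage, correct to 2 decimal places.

Real GDP 1997 = Nominal GDP 1997 = 9.78·142 + 36.21·905 + 8.88·225 + 40.52·876 = 71652.33.
Real GDP 2001 (at 1997 prices) = 9.78·102 + 36.21·1240 + 8.88·205 + 40.52·1329 = 101569.44.
Real growth = 101569.44/71652.33 − 1 = 0.4175.

41.75%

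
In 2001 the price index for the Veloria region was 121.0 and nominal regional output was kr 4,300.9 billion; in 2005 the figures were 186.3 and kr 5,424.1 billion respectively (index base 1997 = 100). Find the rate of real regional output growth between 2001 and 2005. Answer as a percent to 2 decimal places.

-18.09%

Real regional output 2001 = 4300.9 / 1.210 = 3554.46.
Real regional output 2005 = 5424.1 / 1.863 = 2911.49.
Real growth = 2911.49 / 3554.46 − 1 = -0.1809.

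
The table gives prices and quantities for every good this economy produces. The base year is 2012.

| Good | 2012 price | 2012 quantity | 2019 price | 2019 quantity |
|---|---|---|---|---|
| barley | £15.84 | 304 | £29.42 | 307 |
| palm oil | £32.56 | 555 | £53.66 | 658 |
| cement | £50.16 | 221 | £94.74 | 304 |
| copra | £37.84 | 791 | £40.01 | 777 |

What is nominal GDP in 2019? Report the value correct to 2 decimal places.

Nominal GDP 2019 = Σ (p_2019 × q_2019) = 29.42·307 + 53.66·658 + 94.74·304 + 40.01·777 = 104228.95.

£104228.95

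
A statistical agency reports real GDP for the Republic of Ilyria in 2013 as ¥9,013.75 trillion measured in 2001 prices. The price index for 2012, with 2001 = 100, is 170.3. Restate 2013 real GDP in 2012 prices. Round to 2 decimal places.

¥15,350.42 trillion

Real GDP in 2012 prices = Real GDP in 2001 prices × (P_2012/P_2001) = 9013.75 × 1.703 = 15350.42.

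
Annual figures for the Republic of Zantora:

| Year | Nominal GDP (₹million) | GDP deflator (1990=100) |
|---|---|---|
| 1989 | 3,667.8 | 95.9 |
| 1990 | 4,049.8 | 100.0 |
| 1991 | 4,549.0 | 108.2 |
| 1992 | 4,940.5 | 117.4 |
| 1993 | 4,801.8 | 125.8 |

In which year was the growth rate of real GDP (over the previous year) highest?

1990

1990: real = 4049.8/1.000 = 4049.80; growth vs 1989 (3824.61) = 5.89%.
1991: real = 4549.0/1.082 = 4204.25; growth vs 1990 (4049.80) = 3.81%.
1992: real = 4940.5/1.174 = 4208.26; growth vs 1991 (4204.25) = 0.10%.
1993: real = 4801.8/1.258 = 3817.01; growth vs 1992 (4208.26) = -9.30%.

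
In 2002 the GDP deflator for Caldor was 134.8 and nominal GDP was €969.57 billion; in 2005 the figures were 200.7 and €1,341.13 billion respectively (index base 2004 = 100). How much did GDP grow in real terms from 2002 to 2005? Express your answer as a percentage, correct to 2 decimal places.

Real GDP 2002 = 969.57 / 1.348 = 719.27.
Real GDP 2005 = 1341.13 / 2.007 = 668.23.
Real growth = 668.23 / 719.27 − 1 = -0.0710.

-7.10%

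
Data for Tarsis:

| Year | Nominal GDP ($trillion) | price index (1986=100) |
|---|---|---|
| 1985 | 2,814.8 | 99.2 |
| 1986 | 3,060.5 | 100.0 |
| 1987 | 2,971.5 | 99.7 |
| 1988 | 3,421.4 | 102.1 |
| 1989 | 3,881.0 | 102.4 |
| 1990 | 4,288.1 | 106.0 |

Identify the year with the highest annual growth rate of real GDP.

1989

1986: real = 3060.5/1.000 = 3060.50; growth vs 1985 (2837.50) = 7.86%.
1987: real = 2971.5/0.997 = 2980.44; growth vs 1986 (3060.50) = -2.62%.
1988: real = 3421.4/1.021 = 3351.03; growth vs 1987 (2980.44) = 12.43%.
1989: real = 3881.0/1.024 = 3790.04; growth vs 1988 (3351.03) = 13.10%.
1990: real = 4288.1/1.060 = 4045.38; growth vs 1989 (3790.04) = 6.74%.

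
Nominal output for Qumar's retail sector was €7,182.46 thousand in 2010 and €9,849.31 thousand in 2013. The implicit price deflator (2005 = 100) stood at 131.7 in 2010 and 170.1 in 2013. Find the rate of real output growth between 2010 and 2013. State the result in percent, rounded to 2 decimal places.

6.17%

Deflate each year: 2010 → 7182.46/1.317 = 5453.65; 2013 → 9849.31/1.701 = 5790.31.
So real output changed by 5790.31/5453.65 − 1 = 0.0617, i.e. 6.17%.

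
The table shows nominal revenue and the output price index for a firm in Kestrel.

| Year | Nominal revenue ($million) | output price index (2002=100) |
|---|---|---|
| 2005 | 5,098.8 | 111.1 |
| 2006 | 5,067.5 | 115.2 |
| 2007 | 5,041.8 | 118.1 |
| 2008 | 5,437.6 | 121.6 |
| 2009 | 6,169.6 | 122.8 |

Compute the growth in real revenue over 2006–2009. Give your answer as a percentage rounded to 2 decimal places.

14.21%

Real revenue 2006 = 5067.5/1.152 = 4398.87.
Real revenue 2009 = 6169.6/1.228 = 5024.10.
Change = 5024.10/4398.87 − 1 = 0.1421.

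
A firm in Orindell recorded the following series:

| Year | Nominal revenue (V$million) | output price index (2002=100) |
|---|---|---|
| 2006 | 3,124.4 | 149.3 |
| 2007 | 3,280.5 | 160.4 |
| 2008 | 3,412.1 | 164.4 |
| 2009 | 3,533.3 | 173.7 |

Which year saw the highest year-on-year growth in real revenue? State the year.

2008

2007: real = 3280.5/1.604 = 2045.20; growth vs 2006 (2092.70) = -2.27%.
2008: real = 3412.1/1.644 = 2075.49; growth vs 2007 (2045.20) = 1.48%.
2009: real = 3533.3/1.737 = 2034.14; growth vs 2008 (2075.49) = -1.99%.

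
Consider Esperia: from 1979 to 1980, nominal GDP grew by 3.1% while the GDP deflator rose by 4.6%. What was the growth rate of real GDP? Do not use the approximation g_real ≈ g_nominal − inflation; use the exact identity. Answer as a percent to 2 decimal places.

(1 + g_nom) = (1 + g_real)(1 + π), so g_real = 1.0310 / 1.0460 − 1 = -0.01434.

-1.43%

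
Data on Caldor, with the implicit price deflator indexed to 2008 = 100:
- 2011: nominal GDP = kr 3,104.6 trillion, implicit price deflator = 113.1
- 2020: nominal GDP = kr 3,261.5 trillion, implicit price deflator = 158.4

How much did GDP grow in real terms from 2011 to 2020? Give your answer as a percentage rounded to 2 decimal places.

Deflate each year: 2011 → 3104.6/1.131 = 2745.00; 2020 → 3261.5/1.584 = 2059.03.
So real GDP changed by 2059.03/2745.00 − 1 = -0.2499, i.e. -24.99%.

-24.99%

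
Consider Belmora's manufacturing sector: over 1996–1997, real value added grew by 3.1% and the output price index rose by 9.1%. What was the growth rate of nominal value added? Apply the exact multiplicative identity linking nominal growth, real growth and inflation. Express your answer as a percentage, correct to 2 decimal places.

12.48%

(1 + g_nom) = (1 + g_real)(1 + π) = 1.0310 × 1.0910 = 1.12482.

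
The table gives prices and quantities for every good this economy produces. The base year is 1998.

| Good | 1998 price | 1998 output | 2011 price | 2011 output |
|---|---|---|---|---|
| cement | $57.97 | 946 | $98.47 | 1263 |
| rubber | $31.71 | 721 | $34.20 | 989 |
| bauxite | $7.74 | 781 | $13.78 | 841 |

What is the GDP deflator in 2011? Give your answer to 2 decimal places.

Nominal GDP 2011 = 98.47·1263 + 34.20·989 + 13.78·841 = 169780.39.
Real GDP 2011 (at 1998 prices) = 57.97·1263 + 31.71·989 + 7.74·841 = 111086.64.
Deflator = Nominal/Real × 100 = 169780.39/111086.64 × 100 = 152.836.

152.84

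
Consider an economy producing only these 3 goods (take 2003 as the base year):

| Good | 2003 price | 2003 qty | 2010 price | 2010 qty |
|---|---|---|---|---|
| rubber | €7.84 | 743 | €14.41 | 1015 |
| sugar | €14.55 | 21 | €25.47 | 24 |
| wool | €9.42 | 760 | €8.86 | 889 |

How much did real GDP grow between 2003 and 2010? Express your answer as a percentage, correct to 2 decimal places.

Real GDP 2003 = Nominal GDP 2003 = 7.84·743 + 14.55·21 + 9.42·760 = 13289.87.
Real GDP 2010 (at 2003 prices) = 7.84·1015 + 14.55·24 + 9.42·889 = 16681.18.
Real growth = 16681.18/13289.87 − 1 = 0.2552.

25.52%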